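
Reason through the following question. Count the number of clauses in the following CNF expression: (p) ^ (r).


A CNF formula is a conjunction of clauses.
Clauses are separated by ^.
Counting the conjuncts: 2 clauses.

2


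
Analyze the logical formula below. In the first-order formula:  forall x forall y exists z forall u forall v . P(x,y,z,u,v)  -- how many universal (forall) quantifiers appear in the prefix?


Quantifier prefix: forall x forall y exists z forall u forall v
Mark each quantifier type:
  U U E U U
Universal count = 4, Existential count = 1
Asked for universal (forall) quantifiers: 4

4


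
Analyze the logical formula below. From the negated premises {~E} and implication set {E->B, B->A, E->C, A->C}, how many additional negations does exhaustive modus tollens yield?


Initial negated facts: {~E}
Apply modus tollens to closure:
  (no implication fires)
Final negated: {~E}
New negations: {(none)}
Count = 0

0


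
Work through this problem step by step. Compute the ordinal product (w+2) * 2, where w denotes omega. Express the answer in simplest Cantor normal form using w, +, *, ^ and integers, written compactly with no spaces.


Compute (w+2) * 2.
Ordinal * is associative and left-distributive over +, but NOT commutative; for finite n>1, n*w = w but w*n stays w*n.
(w+2) * 2 = (w+2) repeated 2 times. Each intermediate +2 is absorbed by the following w; only the last survives: w*2+2.
Result = w*2+2

w*2+2


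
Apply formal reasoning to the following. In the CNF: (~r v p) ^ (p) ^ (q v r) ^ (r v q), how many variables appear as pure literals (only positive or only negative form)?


Check each variable for pure literal status:
p: pure positive
q: pure positive
r: mixed (not pure)
Pure literal count = 2

2


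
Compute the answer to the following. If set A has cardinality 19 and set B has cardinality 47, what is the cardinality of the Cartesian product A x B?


The Cartesian product A x B contains all ordered pairs (a, b).
|A x B| = |A| * |B| = 19 * 47 = 893

893


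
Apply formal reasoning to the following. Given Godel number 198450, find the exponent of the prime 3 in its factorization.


Factorize 198450 by dividing by 3 repeatedly.
Division steps: 3 divides 198450 exactly 4 time(s).
Exponent of 3 = 4

4


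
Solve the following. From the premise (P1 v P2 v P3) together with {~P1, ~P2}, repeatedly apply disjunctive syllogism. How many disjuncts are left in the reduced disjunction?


Original disjuncts (3): P1, P2, P3
Negated (eliminate): ~P1, ~P2
Remaining disjuncts: P3
Count = 3 - 2 = 1

1


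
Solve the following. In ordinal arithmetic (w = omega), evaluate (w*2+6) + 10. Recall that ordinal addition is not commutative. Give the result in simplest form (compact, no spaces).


Compute (w*2+6) + 10.
Ordinal + is associative but NOT commutative; for finite n>0, n + w = w but w + n stays w+n.
By associativity: (w*2+6) + 10 = w*2 + (6+10) = w*2+16.
Result = w*2+16

w*2+16


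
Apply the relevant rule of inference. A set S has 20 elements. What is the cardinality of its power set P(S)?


The power set of a set with n elements has 2^n elements.
|P(S)| = 2^20 = 1048576

1048576


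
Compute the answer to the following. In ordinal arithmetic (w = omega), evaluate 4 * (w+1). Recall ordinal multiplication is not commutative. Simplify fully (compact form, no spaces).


Compute 4 * (w+1).
Ordinal * is associative and left-distributive over +, but NOT commutative; for finite n>1, n*w = w but w*n stays w*n.
By left-distributivity: 4 * (w+1) = 4*w + 4*1 = w + 4 = w+4.
Result = w+4

w+4


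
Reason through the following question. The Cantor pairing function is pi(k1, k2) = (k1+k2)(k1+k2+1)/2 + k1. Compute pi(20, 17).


k1 + k2 = 37
(k1+k2)(k1+k2+1)/2 = 37 * 38 / 2 = 703
pi = 703 + 20 = 723

723


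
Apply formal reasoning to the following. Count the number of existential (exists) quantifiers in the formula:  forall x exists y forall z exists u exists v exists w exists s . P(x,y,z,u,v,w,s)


Quantifier prefix: forall x exists y forall z exists u exists v exists w exists s
Mark each quantifier type:
  U E U E E E E
Universal count = 2, Existential count = 5
Asked for existential (exists) quantifiers: 5

5


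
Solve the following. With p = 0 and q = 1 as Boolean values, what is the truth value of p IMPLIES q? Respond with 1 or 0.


p = 0, q = 1
Operation: p IMPLIES q
Evaluate: 0 IMPLIES 1 = 1

1


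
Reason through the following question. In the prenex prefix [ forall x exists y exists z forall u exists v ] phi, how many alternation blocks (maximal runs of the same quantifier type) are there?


Quantifier-type sequence: A E E A E  (A=forall, E=exists)
Group into maximal same-type runs:
  Ax1 | Ex2 | Ax1 | Ex1
Number of blocks = 4

4


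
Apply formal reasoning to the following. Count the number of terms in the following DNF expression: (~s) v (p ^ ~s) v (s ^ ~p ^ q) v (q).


A DNF formula is a disjunction of terms (conjunctions).
Terms are separated by v.
Counting the disjuncts: 4 terms.

4


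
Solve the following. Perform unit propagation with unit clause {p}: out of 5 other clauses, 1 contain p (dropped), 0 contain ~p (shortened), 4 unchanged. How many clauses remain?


Satisfied (removed): 1
Shortened (remain): 0
Unchanged (remain): 4
Remaining = 0 + 4 = 4

4


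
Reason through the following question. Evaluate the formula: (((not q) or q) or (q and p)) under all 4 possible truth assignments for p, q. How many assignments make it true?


Check all 4 assignments:
p=0, q=0: 1
p=0, q=1: 1
p=1, q=0: 1
p=1, q=1: 1
Count of True = 4

4


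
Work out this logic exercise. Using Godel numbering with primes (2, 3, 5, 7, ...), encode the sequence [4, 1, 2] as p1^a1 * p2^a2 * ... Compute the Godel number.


Encode each element as an exponent of the corresponding prime:
  2^4 = 16
  3^1 = 3
  5^2 = 25
Product = 16 * 3 * 25 = 1200

1200


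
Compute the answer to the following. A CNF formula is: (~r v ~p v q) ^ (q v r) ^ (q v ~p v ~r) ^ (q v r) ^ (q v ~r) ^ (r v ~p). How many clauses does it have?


A CNF formula is a conjunction of clauses.
Clauses are separated by ^.
Counting the conjuncts: 6 clauses.

6


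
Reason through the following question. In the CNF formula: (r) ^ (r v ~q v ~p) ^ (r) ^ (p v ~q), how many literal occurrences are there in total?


Counting literals in each clause:
Clause 1: 1 literal(s)
Clause 2: 3 literal(s)
Clause 3: 1 literal(s)
Clause 4: 2 literal(s)
Total = 7

7


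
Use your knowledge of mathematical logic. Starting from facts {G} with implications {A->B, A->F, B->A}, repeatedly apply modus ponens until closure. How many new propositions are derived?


Initial facts: {G}
Apply modus ponens to closure:
  (no implication fires)
Final known: {G}
New propositions: {(none)}
Count = 0

0


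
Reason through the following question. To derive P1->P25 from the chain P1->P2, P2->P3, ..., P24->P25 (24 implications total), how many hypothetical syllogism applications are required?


With 24 implications in a chain connecting 25 propositions:
P1->P2, P2->P3, ..., P24->P25
Steps needed = (number of implications) - 1 = 24 - 1 = 23

23


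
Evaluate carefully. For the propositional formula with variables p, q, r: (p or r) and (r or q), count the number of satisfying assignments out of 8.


Evaluate all 8 assignments for p, q, r:
p=0, q=0, r=0: 0
p=0, q=0, r=1: 1
p=0, q=1, r=0: 0
p=0, q=1, r=1: 1
p=1, q=0, r=0: 0
p=1, q=0, r=1: 1
p=1, q=1, r=0: 1
p=1, q=1, r=1: 1
Satisfying count = 5

5


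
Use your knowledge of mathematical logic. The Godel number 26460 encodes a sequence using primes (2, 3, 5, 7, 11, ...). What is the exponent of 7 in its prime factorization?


Factorize 26460 by dividing by 7 repeatedly.
Division steps: 7 divides 26460 exactly 2 time(s).
Exponent of 7 = 2

2


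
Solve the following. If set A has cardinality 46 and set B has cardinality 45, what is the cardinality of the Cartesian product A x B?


The Cartesian product A x B contains all ordered pairs (a, b).
|A x B| = |A| * |B| = 46 * 45 = 2070

2070


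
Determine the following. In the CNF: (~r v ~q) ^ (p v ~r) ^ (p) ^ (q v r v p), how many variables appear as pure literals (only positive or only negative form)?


Check each variable for pure literal status:
p: pure positive
q: mixed (not pure)
r: mixed (not pure)
Pure literal count = 1

1


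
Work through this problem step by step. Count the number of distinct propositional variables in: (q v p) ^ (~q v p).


Identify each variable that appears in the formula.
Variables found: p, q
Count = 2

2


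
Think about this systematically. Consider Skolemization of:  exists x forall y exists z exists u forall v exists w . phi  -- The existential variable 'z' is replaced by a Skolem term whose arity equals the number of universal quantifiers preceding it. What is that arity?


Quantifier prefix: exists x forall y exists z exists u forall v exists w
'z' is existentially quantified at position 3.
Universal variables preceding it: y
Skolem function arity = 1

1


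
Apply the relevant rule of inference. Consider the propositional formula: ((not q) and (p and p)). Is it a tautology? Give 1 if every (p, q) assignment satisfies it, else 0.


Check all 4 assignments:
p=0, q=0: 0
p=0, q=1: 0
p=1, q=0: 1
p=1, q=1: 0
Satisfying count = 1/4.
Tautology iff count = 4: no.

0


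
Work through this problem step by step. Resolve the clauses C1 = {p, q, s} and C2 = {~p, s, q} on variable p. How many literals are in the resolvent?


Remove p from C1 and ~p from C2.
C1 remainder: {q, s}
C2 remainder: {s, q}
Union (resolvent): {q, s}
Resolvent has 2 literal(s).

2


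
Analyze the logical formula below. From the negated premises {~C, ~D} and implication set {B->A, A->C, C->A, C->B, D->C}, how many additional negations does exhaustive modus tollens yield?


Initial negated facts: {~C, ~D}
Apply modus tollens to closure:
  ~C and A->C  =>  ~A
  ~A and B->A  =>  ~B
Final negated: {~A, ~B, ~C, ~D}
New negations: {~A, ~B}
Count = 2

2


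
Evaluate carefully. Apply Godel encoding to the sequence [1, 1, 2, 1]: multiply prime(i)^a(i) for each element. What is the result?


Encode each element as an exponent of the corresponding prime:
  2^1 = 2
  3^1 = 3
  5^2 = 25
  7^1 = 7
Product = 2 * 3 * 25 * 7 = 1050

1050


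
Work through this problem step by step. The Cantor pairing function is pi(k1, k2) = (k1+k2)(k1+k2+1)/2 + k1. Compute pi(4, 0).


k1 + k2 = 4
(k1+k2)(k1+k2+1)/2 = 4 * 5 / 2 = 10
pi = 10 + 4 = 14

14


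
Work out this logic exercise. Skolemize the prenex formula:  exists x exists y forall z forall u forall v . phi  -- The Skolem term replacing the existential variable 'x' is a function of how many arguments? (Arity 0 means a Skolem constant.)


Quantifier prefix: exists x exists y forall z forall u forall v
'x' is existentially quantified at position 1.
No universal quantifiers precede it.
Skolem function arity = 0 (a Skolem constant)

0


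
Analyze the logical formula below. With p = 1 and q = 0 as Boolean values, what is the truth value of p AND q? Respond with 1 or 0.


p = 1, q = 0
Operation: p AND q
Evaluate: 1 AND 0 = 0

0


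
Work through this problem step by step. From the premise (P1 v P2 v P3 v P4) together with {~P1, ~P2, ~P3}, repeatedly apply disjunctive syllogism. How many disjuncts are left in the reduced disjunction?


Original disjuncts (4): P1, P2, P3, P4
Negated (eliminate): ~P1, ~P2, ~P3
Remaining disjuncts: P4
Count = 4 - 3 = 1

1


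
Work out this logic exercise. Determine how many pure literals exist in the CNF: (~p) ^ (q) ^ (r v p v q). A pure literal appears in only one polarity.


Check each variable for pure literal status:
p: mixed (not pure)
q: pure positive
r: pure positive
Pure literal count = 2

2


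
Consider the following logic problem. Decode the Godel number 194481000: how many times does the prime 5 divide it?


Factorize 194481000 by dividing by 5 repeatedly.
Division steps: 5 divides 194481000 exactly 3 time(s).
Exponent of 5 = 3

3


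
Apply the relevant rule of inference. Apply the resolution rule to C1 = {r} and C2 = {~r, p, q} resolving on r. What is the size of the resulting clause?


Remove r from C1 and ~r from C2.
C1 remainder: {}
C2 remainder: {p, q}
Union (resolvent): {p, q}
Resolvent has 2 literal(s).

2


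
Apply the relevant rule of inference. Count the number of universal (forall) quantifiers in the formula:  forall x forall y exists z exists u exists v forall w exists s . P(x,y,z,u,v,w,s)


Quantifier prefix: forall x forall y exists z exists u exists v forall w exists s
Mark each quantifier type:
  U U E E E U E
Universal count = 3, Existential count = 4
Asked for universal (forall) quantifiers: 3

3


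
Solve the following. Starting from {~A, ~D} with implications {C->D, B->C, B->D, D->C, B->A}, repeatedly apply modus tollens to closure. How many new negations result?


Initial negated facts: {~A, ~D}
Apply modus tollens to closure:
  ~D and C->D  =>  ~C
  ~C and B->C  =>  ~B
Final negated: {~A, ~B, ~C, ~D}
New negations: {~B, ~C}
Count = 2

2


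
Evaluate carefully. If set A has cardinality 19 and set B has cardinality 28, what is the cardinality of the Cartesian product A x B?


The Cartesian product A x B contains all ordered pairs (a, b).
|A x B| = |A| * |B| = 19 * 28 = 532

532


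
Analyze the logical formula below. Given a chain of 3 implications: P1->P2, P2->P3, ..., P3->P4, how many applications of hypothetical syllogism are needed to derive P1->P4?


With 3 implications in a chain connecting 4 propositions:
P1->P2, P2->P3, ..., P3->P4
Steps needed = (number of implications) - 1 = 3 - 1 = 2

2


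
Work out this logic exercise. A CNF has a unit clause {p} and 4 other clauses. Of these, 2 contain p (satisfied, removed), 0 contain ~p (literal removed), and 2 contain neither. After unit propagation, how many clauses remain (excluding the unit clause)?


Satisfied (removed): 2
Shortened (remain): 0
Unchanged (remain): 2
Remaining = 0 + 2 = 2

2


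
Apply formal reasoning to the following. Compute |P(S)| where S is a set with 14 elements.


The power set of a set with n elements has 2^n elements.
|P(S)| = 2^14 = 16384

16384


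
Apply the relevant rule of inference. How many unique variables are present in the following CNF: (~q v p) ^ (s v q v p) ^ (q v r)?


Identify each variable that appears in the formula.
Variables found: p, q, r, s
Count = 4

4


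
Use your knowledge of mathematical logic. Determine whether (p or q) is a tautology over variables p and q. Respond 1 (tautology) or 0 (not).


Check all 4 assignments:
p=0, q=0: 0
p=0, q=1: 1
p=1, q=0: 1
p=1, q=1: 1
Satisfying count = 3/4.
Tautology iff count = 4: no.

0


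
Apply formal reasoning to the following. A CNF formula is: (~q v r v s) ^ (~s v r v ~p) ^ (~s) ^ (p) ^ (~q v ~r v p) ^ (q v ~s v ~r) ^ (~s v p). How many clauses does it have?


A CNF formula is a conjunction of clauses.
Clauses are separated by ^.
Counting the conjuncts: 7 clauses.

7


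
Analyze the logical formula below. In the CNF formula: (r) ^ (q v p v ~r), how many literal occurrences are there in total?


Counting literals in each clause:
Clause 1: 1 literal(s)
Clause 2: 3 literal(s)
Total = 4

4


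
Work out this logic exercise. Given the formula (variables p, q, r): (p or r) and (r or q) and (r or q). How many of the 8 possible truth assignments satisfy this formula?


Evaluate all 8 assignments for p, q, r:
p=0, q=0, r=0: 0
p=0, q=0, r=1: 1
p=0, q=1, r=0: 0
p=0, q=1, r=1: 1
p=1, q=0, r=0: 0
p=1, q=0, r=1: 1
p=1, q=1, r=0: 1
p=1, q=1, r=1: 1
Satisfying count = 5

5


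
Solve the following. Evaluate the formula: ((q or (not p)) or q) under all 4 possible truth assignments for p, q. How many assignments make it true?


Check all 4 assignments:
p=0, q=0: 1
p=0, q=1: 1
p=1, q=0: 0
p=1, q=1: 1
Count of True = 3

3


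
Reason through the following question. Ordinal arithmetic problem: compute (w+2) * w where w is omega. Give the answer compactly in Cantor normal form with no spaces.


Compute (w+2) * w.
Ordinal * is associative and left-distributive over +, but NOT commutative; for finite n>1, n*w = w but w*n stays w*n.
(w+2) * w = sup{(w+2)*k : k<w} = sup{w*k+2} = w^2 (the +2 tail is absorbed in the limit).
Result = w^2

w^2


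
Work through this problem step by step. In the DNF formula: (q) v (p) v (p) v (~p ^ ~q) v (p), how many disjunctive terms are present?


A DNF formula is a disjunction of terms (conjunctions).
Terms are separated by v.
Counting the disjuncts: 5 terms.

5


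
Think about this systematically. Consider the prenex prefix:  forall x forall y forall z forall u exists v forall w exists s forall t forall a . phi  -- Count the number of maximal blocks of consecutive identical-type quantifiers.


Quantifier-type sequence: A A A A E A E A A  (A=forall, E=exists)
Group into maximal same-type runs:
  Ax4 | Ex1 | Ax1 | Ex1 | Ax2
Number of blocks = 5

5


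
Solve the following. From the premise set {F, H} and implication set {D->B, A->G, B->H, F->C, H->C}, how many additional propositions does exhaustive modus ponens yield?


Initial facts: {F, H}
Apply modus ponens to closure:
  F and F->C  =>  C
Final known: {C, F, H}
New propositions: {C}
Count = 1

1


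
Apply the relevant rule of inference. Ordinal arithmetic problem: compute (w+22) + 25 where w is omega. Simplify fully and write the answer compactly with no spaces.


Compute (w+22) + 25.
Ordinal + is associative but NOT commutative; for finite n>0, n + w = w but w + n stays w+n.
By associativity: (w+22) + 25 = w + (22+25) = w+47.
Result = w+47

w+47


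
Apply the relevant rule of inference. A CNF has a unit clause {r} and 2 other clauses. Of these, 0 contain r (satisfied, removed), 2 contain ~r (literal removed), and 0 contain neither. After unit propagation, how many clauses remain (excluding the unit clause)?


Satisfied (removed): 0
Shortened (remain): 2
Unchanged (remain): 0
Remaining = 2 + 0 = 2

2


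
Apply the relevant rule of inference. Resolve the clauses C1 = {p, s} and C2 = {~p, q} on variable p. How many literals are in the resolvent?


Remove p from C1 and ~p from C2.
C1 remainder: {s}
C2 remainder: {q}
Union (resolvent): {q, s}
Resolvent has 2 literal(s).

2


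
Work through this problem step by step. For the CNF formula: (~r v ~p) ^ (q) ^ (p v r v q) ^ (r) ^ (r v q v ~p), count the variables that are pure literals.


Check each variable for pure literal status:
p: mixed (not pure)
q: pure positive
r: mixed (not pure)
Pure literal count = 1

1


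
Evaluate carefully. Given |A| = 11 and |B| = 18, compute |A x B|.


The Cartesian product A x B contains all ordered pairs (a, b).
|A x B| = |A| * |B| = 11 * 18 = 198

198


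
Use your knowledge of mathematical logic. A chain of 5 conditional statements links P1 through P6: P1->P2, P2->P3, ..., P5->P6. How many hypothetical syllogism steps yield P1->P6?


With 5 implications in a chain connecting 6 propositions:
P1->P2, P2->P3, ..., P5->P6
Steps needed = (number of implications) - 1 = 5 - 1 = 4

4


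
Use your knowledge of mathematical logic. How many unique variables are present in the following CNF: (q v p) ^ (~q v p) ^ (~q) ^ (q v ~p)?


Identify each variable that appears in the formula.
Variables found: p, q
Count = 2

2


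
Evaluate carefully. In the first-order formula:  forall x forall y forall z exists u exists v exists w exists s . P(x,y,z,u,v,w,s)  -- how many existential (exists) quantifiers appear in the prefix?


Quantifier prefix: forall x forall y forall z exists u exists v exists w exists s
Mark each quantifier type:
  U U U E E E E
Universal count = 3, Existential count = 4
Asked for existential (exists) quantifiers: 4

4


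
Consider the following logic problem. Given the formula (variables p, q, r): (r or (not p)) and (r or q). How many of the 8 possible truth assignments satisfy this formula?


Evaluate all 8 assignments for p, q, r:
p=0, q=0, r=0: 0
p=0, q=0, r=1: 1
p=0, q=1, r=0: 1
p=0, q=1, r=1: 1
p=1, q=0, r=0: 0
p=1, q=0, r=1: 1
p=1, q=1, r=0: 0
p=1, q=1, r=1: 1
Satisfying count = 5

5


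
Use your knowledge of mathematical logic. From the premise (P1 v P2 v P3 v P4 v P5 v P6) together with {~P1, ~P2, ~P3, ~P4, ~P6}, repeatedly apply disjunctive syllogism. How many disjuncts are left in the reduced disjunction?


Original disjuncts (6): P1, P2, P3, P4, P5, P6
Negated (eliminate): ~P1, ~P2, ~P3, ~P4, ~P6
Remaining disjuncts: P5
Count = 6 - 5 = 1

1


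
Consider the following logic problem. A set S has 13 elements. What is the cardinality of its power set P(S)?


The power set of a set with n elements has 2^n elements.
|P(S)| = 2^13 = 8192

8192


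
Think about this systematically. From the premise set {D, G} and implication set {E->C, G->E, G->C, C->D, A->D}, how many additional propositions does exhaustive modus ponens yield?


Initial facts: {D, G}
Apply modus ponens to closure:
  G and G->E  =>  E
  G and G->C  =>  C
Final known: {C, D, E, G}
New propositions: {C, E}
Count = 2

2


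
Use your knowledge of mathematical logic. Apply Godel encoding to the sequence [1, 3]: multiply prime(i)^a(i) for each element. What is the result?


Encode each element as an exponent of the corresponding prime:
  2^1 = 2
  3^3 = 27
Product = 2 * 27 = 54

54


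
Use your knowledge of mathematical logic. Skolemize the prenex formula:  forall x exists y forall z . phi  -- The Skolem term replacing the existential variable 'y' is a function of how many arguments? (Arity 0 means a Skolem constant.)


Quantifier prefix: forall x exists y forall z
'y' is existentially quantified at position 2.
Universal variables preceding it: x
Skolem function arity = 1

1


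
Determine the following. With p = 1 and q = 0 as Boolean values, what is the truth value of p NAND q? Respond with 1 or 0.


p = 1, q = 0
Operation: p NAND q
Evaluate: 1 NAND 0 = 1

1


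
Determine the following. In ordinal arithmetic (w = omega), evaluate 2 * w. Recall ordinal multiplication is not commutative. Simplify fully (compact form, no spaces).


Compute 2 * w.
Ordinal * is associative and left-distributive over +, but NOT commutative; for finite n>1, n*w = w but w*n stays w*n.
For finite n>0, n * w = sup{n*k : k<w} = w. So 2 * w = w.
Result = w

w


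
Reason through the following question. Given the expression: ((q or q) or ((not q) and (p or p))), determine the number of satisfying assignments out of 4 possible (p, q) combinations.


Check all 4 assignments:
p=0, q=0: 0
p=0, q=1: 1
p=1, q=0: 1
p=1, q=1: 1
Count of True = 3

3


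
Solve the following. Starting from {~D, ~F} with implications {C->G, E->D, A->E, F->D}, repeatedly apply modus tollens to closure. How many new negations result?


Initial negated facts: {~D, ~F}
Apply modus tollens to closure:
  ~D and E->D  =>  ~E
  ~E and A->E  =>  ~A
Final negated: {~A, ~D, ~E, ~F}
New negations: {~A, ~E}
Count = 2

2


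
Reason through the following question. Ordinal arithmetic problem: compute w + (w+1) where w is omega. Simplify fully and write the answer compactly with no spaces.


Compute w + (w+1).
Ordinal + is associative but NOT commutative; for finite n>0, n + w = w but w + n stays w+n.
w + (w+1) = (w+w) + 1 = w*2+1.
Result = w*2+1

w*2+1


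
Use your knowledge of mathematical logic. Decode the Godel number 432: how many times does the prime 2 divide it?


Factorize 432 by dividing by 2 repeatedly.
Division steps: 2 divides 432 exactly 4 time(s).
Exponent of 2 = 4

4


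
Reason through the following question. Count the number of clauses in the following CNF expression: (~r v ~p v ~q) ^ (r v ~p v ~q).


A CNF formula is a conjunction of clauses.
Clauses are separated by ^.
Counting the conjuncts: 2 clauses.

2


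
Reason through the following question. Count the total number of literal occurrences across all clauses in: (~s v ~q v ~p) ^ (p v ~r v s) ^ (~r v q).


Counting literals in each clause:
Clause 1: 3 literal(s)
Clause 2: 3 literal(s)
Clause 3: 2 literal(s)
Total = 8

8


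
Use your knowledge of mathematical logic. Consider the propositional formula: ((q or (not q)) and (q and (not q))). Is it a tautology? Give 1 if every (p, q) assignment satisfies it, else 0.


Check all 4 assignments:
p=0, q=0: 0
p=0, q=1: 0
p=1, q=0: 0
p=1, q=1: 0
Satisfying count = 0/4.
Tautology iff count = 4: no.

0


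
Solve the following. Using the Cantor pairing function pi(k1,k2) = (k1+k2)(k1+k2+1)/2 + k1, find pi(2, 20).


k1 + k2 = 22
(k1+k2)(k1+k2+1)/2 = 22 * 23 / 2 = 253
pi = 253 + 2 = 255

255


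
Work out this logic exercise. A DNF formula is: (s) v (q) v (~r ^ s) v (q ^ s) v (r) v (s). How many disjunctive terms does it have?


A DNF formula is a disjunction of terms (conjunctions).
Terms are separated by v.
Counting the disjuncts: 6 terms.

6


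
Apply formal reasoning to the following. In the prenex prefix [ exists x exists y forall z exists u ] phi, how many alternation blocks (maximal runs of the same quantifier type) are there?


Quantifier-type sequence: E E A E  (A=forall, E=exists)
Group into maximal same-type runs:
  Ex2 | Ax1 | Ex1
Number of blocks = 3

3


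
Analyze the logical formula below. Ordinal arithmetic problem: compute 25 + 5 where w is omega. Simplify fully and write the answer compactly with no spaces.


Compute 25 + 5.
Ordinal + is associative but NOT commutative; for finite n>0, n + w = w but w + n stays w+n.
Both operands finite; ordinal + agrees with natural +: 25 + 5 = 30.
Result = 30

30


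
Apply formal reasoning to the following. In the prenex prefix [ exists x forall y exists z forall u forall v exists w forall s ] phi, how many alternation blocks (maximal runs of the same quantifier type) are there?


Quantifier-type sequence: E A E A A E A  (A=forall, E=exists)
Group into maximal same-type runs:
  Ex1 | Ax1 | Ex1 | Ax2 | Ex1 | Ax1
Number of blocks = 6

6


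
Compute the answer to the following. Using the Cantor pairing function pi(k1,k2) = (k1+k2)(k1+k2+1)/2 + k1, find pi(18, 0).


k1 + k2 = 18
(k1+k2)(k1+k2+1)/2 = 18 * 19 / 2 = 171
pi = 171 + 18 = 189

189


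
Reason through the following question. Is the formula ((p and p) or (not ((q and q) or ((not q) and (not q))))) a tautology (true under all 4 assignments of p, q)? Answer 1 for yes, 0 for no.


Check all 4 assignments:
p=0, q=0: 0
p=0, q=1: 0
p=1, q=0: 1
p=1, q=1: 1
Satisfying count = 2/4.
Tautology iff count = 4: no.

0


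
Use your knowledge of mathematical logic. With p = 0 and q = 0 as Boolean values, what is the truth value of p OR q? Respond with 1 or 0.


p = 0, q = 0
Operation: p OR q
Evaluate: 0 OR 0 = 0

0


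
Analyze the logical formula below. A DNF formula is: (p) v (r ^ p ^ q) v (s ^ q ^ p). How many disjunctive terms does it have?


A DNF formula is a disjunction of terms (conjunctions).
Terms are separated by v.
Counting the disjuncts: 3 terms.

3


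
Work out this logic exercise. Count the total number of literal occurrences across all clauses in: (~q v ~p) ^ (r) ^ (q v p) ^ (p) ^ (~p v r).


Counting literals in each clause:
Clause 1: 2 literal(s)
Clause 2: 1 literal(s)
Clause 3: 2 literal(s)
Clause 4: 1 literal(s)
Clause 5: 2 literal(s)
Total = 8

8


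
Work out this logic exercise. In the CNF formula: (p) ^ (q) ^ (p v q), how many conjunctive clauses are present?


A CNF formula is a conjunction of clauses.
Clauses are separated by ^.
Counting the conjuncts: 3 clauses.

3


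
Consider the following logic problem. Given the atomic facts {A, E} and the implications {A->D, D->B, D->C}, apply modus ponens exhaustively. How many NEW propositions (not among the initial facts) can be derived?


Initial facts: {A, E}
Apply modus ponens to closure:
  A and A->D  =>  D
  D and D->B  =>  B
  D and D->C  =>  C
Final known: {A, B, C, D, E}
New propositions: {B, C, D}
Count = 3

3


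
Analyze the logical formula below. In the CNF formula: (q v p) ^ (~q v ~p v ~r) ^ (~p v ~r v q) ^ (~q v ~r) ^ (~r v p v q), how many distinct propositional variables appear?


Identify each variable that appears in the formula.
Variables found: p, q, r
Count = 3

3


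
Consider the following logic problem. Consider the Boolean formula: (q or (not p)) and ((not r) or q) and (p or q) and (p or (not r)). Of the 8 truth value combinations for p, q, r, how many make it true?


Evaluate all 8 assignments for p, q, r:
p=0, q=0, r=0: 0
p=0, q=0, r=1: 0
p=0, q=1, r=0: 1
p=0, q=1, r=1: 0
p=1, q=0, r=0: 0
p=1, q=0, r=1: 0
p=1, q=1, r=0: 1
p=1, q=1, r=1: 1
Satisfying count = 3

3


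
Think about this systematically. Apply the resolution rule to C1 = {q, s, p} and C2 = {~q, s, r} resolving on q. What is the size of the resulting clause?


Remove q from C1 and ~q from C2.
C1 remainder: {s, p}
C2 remainder: {s, r}
Union (resolvent): {p, r, s}
Resolvent has 3 literal(s).

3


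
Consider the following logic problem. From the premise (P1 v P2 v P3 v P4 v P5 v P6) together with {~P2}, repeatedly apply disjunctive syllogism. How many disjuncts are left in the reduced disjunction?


Original disjuncts (6): P1, P2, P3, P4, P5, P6
Negated (eliminate): ~P2
Remaining disjuncts: P1, P3, P4, P5, P6
Count = 6 - 1 = 5

5


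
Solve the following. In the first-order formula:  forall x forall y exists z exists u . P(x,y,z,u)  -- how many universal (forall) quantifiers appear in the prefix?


Quantifier prefix: forall x forall y exists z exists u
Mark each quantifier type:
  U U E E
Universal count = 2, Existential count = 2
Asked for universal (forall) quantifiers: 2

2


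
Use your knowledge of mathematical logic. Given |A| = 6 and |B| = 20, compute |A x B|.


The Cartesian product A x B contains all ordered pairs (a, b).
|A x B| = |A| * |B| = 6 * 20 = 120

120


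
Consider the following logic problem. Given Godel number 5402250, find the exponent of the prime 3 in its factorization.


Factorize 5402250 by dividing by 3 repeatedly.
Division steps: 3 divides 5402250 exactly 2 time(s).
Exponent of 3 = 2

2


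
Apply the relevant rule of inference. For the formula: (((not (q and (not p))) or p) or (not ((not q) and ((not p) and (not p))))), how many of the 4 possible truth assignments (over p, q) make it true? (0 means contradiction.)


Check all 4 assignments:
p=0, q=0: 1
p=0, q=1: 1
p=1, q=0: 1
p=1, q=1: 1
Count of True = 4

4


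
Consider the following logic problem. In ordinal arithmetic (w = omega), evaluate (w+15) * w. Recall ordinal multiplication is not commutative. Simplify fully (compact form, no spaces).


Compute (w+15) * w.
Ordinal * is associative and left-distributive over +, but NOT commutative; for finite n>1, n*w = w but w*n stays w*n.
(w+15) * w = sup{(w+15)*k : k<w} = sup{w*k+15} = w^2 (the +15 tail is absorbed in the limit).
Result = w^2

w^2


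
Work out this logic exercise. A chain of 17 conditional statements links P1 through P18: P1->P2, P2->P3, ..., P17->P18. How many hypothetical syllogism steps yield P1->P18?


With 17 implications in a chain connecting 18 propositions:
P1->P2, P2->P3, ..., P17->P18
Steps needed = (number of implications) - 1 = 17 - 1 = 16

16


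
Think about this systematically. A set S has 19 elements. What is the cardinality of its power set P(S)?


The power set of a set with n elements has 2^n elements.
|P(S)| = 2^19 = 524288

524288


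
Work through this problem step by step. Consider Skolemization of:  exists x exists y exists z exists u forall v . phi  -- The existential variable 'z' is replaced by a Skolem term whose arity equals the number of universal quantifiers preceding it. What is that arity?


Quantifier prefix: exists x exists y exists z exists u forall v
'z' is existentially quantified at position 3.
No universal quantifiers precede it.
Skolem function arity = 0 (a Skolem constant)

0


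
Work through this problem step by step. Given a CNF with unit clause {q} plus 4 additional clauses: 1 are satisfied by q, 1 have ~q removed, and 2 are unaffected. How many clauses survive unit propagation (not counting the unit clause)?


Satisfied (removed): 1
Shortened (remain): 1
Unchanged (remain): 2
Remaining = 1 + 2 = 3

3


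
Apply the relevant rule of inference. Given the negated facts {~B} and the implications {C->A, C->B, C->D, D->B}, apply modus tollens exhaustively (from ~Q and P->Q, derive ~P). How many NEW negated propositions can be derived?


Initial negated facts: {~B}
Apply modus tollens to closure:
  ~B and C->B  =>  ~C
  ~B and D->B  =>  ~D
Final negated: {~B, ~C, ~D}
New negations: {~C, ~D}
Count = 2

2


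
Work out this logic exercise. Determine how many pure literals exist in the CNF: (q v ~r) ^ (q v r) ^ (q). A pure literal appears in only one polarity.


Check each variable for pure literal status:
p: absent (not pure)
q: pure positive
r: mixed (not pure)
Pure literal count = 1

1


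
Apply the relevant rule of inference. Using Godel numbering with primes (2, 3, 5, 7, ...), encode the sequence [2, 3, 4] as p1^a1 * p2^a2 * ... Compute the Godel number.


Encode each element as an exponent of the corresponding prime:
  2^2 = 4
  3^3 = 27
  5^4 = 625
Product = 4 * 27 * 625 = 67500

67500


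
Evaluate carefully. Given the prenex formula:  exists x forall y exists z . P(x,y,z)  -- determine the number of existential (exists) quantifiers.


Quantifier prefix: exists x forall y exists z
Mark each quantifier type:
  E U E
Universal count = 1, Existential count = 2
Asked for existential (exists) quantifiers: 2

2


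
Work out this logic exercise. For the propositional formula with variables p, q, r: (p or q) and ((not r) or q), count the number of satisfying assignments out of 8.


Evaluate all 8 assignments for p, q, r:
p=0, q=0, r=0: 0
p=0, q=0, r=1: 0
p=0, q=1, r=0: 1
p=0, q=1, r=1: 1
p=1, q=0, r=0: 1
p=1, q=0, r=1: 0
p=1, q=1, r=0: 1
p=1, q=1, r=1: 1
Satisfying count = 5

5


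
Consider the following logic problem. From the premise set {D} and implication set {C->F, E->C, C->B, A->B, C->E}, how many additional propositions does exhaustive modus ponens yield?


Initial facts: {D}
Apply modus ponens to closure:
  (no implication fires)
Final known: {D}
New propositions: {(none)}
Count = 0

0


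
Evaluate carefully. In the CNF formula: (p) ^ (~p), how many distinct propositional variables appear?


Identify each variable that appears in the formula.
Variables found: p
Count = 1

1


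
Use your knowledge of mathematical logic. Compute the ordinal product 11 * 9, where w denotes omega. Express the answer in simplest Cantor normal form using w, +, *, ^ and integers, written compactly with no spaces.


Compute 11 * 9.
Ordinal * is associative and left-distributive over +, but NOT commutative; for finite n>1, n*w = w but w*n stays w*n.
Both finite; ordinal * agrees with natural *: 11 * 9 = 99.
Result = 99

99


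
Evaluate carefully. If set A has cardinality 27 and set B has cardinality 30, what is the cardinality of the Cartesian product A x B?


The Cartesian product A x B contains all ordered pairs (a, b).
|A x B| = |A| * |B| = 27 * 30 = 810

810


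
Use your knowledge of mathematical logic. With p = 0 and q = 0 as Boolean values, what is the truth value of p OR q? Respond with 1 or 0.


p = 0, q = 0
Operation: p OR q
Evaluate: 0 OR 0 = 0

0


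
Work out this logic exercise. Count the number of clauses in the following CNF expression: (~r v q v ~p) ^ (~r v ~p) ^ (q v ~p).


A CNF formula is a conjunction of clauses.
Clauses are separated by ^.
Counting the conjuncts: 3 clauses.

3


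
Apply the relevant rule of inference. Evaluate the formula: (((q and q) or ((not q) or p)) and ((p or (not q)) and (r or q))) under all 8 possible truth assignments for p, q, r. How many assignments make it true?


Check all 8 assignments:
p=0, q=0, r=0: 0
p=0, q=0, r=1: 1
p=0, q=1, r=0: 0
p=0, q=1, r=1: 0
p=1, q=0, r=0: 0
p=1, q=0, r=1: 1
p=1, q=1, r=0: 1
p=1, q=1, r=1: 1
Count of True = 4

4


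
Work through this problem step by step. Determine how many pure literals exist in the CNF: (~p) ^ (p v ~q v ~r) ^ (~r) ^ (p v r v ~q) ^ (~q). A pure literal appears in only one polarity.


Check each variable for pure literal status:
p: mixed (not pure)
q: pure negative
r: mixed (not pure)
Pure literal count = 1

1


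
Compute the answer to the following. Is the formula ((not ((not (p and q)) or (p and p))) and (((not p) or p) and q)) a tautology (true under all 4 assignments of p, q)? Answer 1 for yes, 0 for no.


Check all 4 assignments:
p=0, q=0: 0
p=0, q=1: 0
p=1, q=0: 0
p=1, q=1: 0
Satisfying count = 0/4.
Tautology iff count = 4: no.

0


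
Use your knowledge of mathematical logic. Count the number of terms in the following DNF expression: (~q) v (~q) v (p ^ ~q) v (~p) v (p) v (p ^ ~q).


A DNF formula is a disjunction of terms (conjunctions).
Terms are separated by v.
Counting the disjuncts: 6 terms.

6


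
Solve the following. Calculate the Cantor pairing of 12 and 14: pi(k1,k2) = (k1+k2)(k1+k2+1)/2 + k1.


k1 + k2 = 26
(k1+k2)(k1+k2+1)/2 = 26 * 27 / 2 = 351
pi = 351 + 12 = 363

363


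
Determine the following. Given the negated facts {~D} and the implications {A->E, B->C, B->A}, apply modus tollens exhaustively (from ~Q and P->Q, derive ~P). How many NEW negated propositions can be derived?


Initial negated facts: {~D}
Apply modus tollens to closure:
  (no implication fires)
Final negated: {~D}
New negations: {(none)}
Count = 0

0


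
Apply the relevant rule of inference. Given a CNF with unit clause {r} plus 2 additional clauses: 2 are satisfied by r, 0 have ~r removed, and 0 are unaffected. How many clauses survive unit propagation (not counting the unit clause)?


Satisfied (removed): 2
Shortened (remain): 0
Unchanged (remain): 0
Remaining = 0 + 0 = 0

0


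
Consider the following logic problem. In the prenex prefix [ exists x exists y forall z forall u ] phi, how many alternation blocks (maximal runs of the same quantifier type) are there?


Quantifier-type sequence: E E A A  (A=forall, E=exists)
Group into maximal same-type runs:
  Ex2 | Ax2
Number of blocks = 2

2


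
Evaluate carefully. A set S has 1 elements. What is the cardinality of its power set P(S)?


The power set of a set with n elements has 2^n elements.
|P(S)| = 2^1 = 2

2


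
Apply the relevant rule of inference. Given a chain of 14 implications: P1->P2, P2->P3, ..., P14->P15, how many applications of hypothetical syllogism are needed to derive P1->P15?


With 14 implications in a chain connecting 15 propositions:
P1->P2, P2->P3, ..., P14->P15
Steps needed = (number of implications) - 1 = 14 - 1 = 13

13


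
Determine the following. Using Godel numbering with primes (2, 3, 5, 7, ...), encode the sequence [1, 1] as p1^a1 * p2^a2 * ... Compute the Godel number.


Encode each element as an exponent of the corresponding prime:
  2^1 = 2
  3^1 = 3
Product = 2 * 3 = 6

6


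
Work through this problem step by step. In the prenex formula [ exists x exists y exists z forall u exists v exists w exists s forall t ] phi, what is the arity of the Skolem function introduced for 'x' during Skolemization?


Quantifier prefix: exists x exists y exists z forall u exists v exists w exists s forall t
'x' is existentially quantified at position 1.
No universal quantifiers precede it.
Skolem function arity = 0 (a Skolem constant)

0


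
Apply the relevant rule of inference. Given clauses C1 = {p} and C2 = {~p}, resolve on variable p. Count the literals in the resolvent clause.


Remove p from C1 and ~p from C2.
C1 remainder: {}
C2 remainder: {}
Union (resolvent): {} (empty clause)
Resolvent has 0 literal(s).

0


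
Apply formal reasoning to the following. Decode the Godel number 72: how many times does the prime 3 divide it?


Factorize 72 by dividing by 3 repeatedly.
Division steps: 3 divides 72 exactly 2 time(s).
Exponent of 3 = 2

2
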